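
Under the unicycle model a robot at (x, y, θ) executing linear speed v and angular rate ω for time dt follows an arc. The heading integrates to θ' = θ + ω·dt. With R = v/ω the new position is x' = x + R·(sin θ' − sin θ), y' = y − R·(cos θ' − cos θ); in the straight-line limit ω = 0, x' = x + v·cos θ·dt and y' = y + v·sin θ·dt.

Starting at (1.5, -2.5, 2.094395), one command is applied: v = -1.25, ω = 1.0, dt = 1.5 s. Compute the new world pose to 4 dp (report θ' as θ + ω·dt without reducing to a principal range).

θ' = 2.0944 + 1.0·1.5 = 3.5944
R = v/ω = -1.25/1.0 = -1.2500
x' = 1.5 + -1.2500·(sin 3.5944 − sin 2.0944) = 3.1294
y' = -2.5 − -1.2500·(cos 3.5944 − cos 2.0944) = -2.9990

(3.1294, -2.9990, 3.5944)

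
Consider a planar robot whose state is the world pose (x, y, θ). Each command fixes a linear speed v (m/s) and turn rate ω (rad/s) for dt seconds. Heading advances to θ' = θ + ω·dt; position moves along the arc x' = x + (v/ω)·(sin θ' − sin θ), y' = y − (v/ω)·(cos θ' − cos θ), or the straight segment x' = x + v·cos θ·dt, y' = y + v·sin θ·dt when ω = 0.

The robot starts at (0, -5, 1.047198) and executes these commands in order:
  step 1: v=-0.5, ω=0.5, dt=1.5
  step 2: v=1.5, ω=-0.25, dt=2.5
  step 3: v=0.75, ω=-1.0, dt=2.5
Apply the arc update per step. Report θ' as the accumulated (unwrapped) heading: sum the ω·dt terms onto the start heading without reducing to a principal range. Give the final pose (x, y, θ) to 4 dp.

(1.6280, -2.1595, -1.3278)

step 1: θ'=1.7972 (R=-1.0000) → pose (-0.1085, -5.7245, 1.7972)
step 2: θ'=1.1722 (R=-6.0000) → pose (0.2088, -2.0489, 1.1722)
step 3: θ'=-1.3278 (R=-0.7500) → pose (1.6280, -2.1595, -1.3278)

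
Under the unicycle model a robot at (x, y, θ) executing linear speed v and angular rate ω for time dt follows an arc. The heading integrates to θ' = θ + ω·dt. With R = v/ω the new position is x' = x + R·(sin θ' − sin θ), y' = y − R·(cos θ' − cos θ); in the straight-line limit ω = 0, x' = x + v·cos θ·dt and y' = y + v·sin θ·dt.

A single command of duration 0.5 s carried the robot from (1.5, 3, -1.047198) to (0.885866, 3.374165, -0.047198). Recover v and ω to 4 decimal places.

Δθ = -0.047198 − -1.047198 = 1.000000
ω = Δθ/dt = 1.000000/0.5 = 2.0000
R = Δx/(sin θ' − sin θ) = -0.7500
v = R·ω = -0.7500·2.0000 = -1.5000

v = -1.5000, ω = 2.0000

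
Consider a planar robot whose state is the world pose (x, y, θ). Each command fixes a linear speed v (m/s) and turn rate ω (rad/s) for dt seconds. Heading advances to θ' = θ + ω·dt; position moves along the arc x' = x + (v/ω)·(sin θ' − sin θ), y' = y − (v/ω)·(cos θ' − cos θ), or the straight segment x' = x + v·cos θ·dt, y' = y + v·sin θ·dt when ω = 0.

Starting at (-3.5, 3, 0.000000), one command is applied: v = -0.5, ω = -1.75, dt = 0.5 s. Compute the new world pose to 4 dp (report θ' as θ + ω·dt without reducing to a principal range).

(-3.7193, 3.1026, -0.8750)

θ' = 0.0000 + -1.75·0.5 = -0.8750
R = v/ω = -0.5/-1.75 = 0.2857
x' = -3.5 + 0.2857·(sin -0.8750 − sin 0.0000) = -3.7193
y' = 3 − 0.2857·(cos -0.8750 − cos 0.0000) = 3.1026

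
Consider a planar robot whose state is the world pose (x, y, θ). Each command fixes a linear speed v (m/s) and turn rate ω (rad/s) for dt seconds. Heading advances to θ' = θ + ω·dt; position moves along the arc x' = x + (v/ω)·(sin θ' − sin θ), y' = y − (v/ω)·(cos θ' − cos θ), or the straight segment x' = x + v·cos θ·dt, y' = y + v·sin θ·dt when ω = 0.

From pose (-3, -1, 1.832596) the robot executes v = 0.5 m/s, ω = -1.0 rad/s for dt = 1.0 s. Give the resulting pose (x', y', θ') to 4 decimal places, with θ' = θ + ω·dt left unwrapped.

(-2.8869, -0.5341, 0.8326)

θ' = 1.8326 + -1.0·1.0 = 0.8326
R = v/ω = 0.5/-1.0 = -0.5000
x' = -3 + -0.5000·(sin 0.8326 − sin 1.8326) = -2.8869
y' = -1 − -0.5000·(cos 0.8326 − cos 1.8326) = -0.5341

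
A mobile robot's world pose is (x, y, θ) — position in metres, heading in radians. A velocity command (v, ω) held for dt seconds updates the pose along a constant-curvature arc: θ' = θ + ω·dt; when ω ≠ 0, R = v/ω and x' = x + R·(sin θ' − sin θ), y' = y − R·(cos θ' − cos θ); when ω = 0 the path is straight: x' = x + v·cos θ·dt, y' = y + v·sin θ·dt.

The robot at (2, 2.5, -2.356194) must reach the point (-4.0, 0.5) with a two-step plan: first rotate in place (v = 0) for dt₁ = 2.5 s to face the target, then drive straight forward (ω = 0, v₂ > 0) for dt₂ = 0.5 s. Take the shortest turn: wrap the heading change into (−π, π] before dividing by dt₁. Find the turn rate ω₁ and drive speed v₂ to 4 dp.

ω₁ = -0.1855, v₂ = 12.6491

heading to target = atan2(0.5−2.5, -4−2) = -2.8198
Δθ = wrap(-2.8198 − -2.3562) = -0.4636; ω₁ = Δθ/dt₁ = -0.1855
distance = √((-4−2)² + (0.5−2.5)²) = 6.3246; v₂ = distance/dt₂ = 12.6491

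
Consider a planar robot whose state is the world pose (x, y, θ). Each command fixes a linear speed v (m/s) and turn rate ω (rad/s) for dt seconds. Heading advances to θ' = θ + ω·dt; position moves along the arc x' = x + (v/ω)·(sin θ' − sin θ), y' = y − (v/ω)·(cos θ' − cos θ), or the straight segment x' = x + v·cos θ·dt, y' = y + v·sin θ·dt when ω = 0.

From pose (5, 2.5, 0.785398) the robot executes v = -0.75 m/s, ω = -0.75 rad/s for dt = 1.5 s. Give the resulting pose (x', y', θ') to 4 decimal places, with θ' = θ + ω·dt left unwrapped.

(3.9598, 2.2642, -0.3396)

θ' = 0.7854 + -0.75·1.5 = -0.3396
R = v/ω = -0.75/-0.75 = 1.0000
x' = 5 + 1.0000·(sin -0.3396 − sin 0.7854) = 3.9598
y' = 2.5 − 1.0000·(cos -0.3396 − cos 0.7854) = 2.2642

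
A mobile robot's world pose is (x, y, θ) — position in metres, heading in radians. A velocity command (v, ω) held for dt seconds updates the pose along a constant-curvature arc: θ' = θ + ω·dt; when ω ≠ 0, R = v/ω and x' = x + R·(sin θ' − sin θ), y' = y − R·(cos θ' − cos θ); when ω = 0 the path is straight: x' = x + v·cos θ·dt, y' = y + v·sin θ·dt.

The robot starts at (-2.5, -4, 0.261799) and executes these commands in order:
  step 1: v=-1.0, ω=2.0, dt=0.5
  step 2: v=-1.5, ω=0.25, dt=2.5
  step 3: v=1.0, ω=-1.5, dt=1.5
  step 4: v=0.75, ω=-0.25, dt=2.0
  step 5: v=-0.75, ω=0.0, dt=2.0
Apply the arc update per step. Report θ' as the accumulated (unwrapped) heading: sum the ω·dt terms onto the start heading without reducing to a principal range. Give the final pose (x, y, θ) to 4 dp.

(-1.7245, -6.9042, -0.8632)

step 1: θ'=1.2618 (R=-0.5000) → pose (-2.8469, -4.3309, 1.2618)
step 2: θ'=1.8868 (R=-6.0000) → pose (-2.8340, -8.0202, 1.8868)
step 3: θ'=-0.3632 (R=-0.6667) → pose (-1.9635, -7.1898, -0.3632)
step 4: θ'=-0.8632 (R=-3.0000) → pose (-0.7495, -8.0441, -0.8632)
step 5: θ'=-0.8632 (straight) → pose (-1.7245, -6.9042, -0.8632)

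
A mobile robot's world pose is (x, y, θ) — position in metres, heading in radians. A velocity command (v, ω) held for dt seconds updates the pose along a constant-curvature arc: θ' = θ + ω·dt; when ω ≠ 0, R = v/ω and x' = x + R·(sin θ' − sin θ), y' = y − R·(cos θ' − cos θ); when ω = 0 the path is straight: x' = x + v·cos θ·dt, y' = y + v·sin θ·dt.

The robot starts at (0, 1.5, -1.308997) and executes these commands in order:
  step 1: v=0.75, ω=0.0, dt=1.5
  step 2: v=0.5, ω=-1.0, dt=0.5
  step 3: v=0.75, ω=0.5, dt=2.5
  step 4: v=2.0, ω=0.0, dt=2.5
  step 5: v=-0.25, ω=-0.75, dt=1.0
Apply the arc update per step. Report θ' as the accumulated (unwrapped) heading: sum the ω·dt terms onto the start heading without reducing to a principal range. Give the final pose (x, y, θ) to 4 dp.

(5.0500, -3.9150, -1.3090)

step 1: θ'=-1.3090 (straight) → pose (0.2912, 0.4133, -1.3090)
step 2: θ'=-1.8090 (R=-0.5000) → pose (0.2941, 0.1659, -1.8090)
step 3: θ'=-0.5590 (R=1.5000) → pose (0.9562, -1.4597, -0.5590)
step 4: θ'=-0.5590 (straight) → pose (5.1952, -4.1113, -0.5590)
step 5: θ'=-1.3090 (R=0.3333) → pose (5.0500, -3.9150, -1.3090)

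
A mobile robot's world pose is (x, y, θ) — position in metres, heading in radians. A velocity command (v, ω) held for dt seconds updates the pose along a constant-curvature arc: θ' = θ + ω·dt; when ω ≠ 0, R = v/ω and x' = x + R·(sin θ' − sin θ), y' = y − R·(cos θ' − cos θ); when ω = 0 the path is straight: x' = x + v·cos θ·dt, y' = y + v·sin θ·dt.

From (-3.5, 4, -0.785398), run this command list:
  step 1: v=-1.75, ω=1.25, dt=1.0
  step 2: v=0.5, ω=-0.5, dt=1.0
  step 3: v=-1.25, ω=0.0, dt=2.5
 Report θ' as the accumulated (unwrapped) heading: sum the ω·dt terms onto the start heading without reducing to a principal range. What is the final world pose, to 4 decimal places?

step 1: θ'=0.4646 (R=-1.4000) → pose (-5.1172, 4.2617, 0.4646)
step 2: θ'=-0.0354 (R=-1.0000) → pose (-4.6338, 4.3670, -0.0354)
step 3: θ'=-0.0354 (straight) → pose (-7.7568, 4.4776, -0.0354)

(-7.7568, 4.4776, -0.0354)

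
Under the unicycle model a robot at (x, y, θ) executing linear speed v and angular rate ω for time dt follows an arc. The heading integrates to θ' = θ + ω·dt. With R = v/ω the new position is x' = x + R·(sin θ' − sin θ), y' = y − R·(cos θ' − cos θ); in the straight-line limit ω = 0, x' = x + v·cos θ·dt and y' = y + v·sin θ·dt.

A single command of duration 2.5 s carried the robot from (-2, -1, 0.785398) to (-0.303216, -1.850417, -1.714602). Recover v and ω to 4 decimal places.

Δθ = -1.714602 − 0.785398 = -2.500000
ω = Δθ/dt = -2.500000/2.5 = -1.0000
R = Δx/(sin θ' − sin θ) = -1.0000
v = R·ω = -1.0000·-1.0000 = 1.0000

v = 1.0000, ω = -1.0000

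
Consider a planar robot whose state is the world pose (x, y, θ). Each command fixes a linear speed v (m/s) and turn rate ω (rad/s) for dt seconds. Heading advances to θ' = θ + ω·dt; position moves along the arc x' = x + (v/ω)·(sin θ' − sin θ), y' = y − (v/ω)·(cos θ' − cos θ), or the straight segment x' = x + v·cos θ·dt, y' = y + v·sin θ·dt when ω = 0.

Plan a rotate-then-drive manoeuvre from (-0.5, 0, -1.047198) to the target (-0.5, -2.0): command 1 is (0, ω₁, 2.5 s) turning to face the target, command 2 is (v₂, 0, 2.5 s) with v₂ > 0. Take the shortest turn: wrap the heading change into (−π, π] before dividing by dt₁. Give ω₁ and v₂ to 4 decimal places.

ω₁ = -0.2094, v₂ = 0.8000

heading to target = atan2(-2−0, -0.5−-0.5) = -1.5708
Δθ = wrap(-1.5708 − -1.0472) = -0.5236; ω₁ = Δθ/dt₁ = -0.2094
distance = √((-0.5−-0.5)² + (-2−0)²) = 2.0000; v₂ = distance/dt₂ = 0.8000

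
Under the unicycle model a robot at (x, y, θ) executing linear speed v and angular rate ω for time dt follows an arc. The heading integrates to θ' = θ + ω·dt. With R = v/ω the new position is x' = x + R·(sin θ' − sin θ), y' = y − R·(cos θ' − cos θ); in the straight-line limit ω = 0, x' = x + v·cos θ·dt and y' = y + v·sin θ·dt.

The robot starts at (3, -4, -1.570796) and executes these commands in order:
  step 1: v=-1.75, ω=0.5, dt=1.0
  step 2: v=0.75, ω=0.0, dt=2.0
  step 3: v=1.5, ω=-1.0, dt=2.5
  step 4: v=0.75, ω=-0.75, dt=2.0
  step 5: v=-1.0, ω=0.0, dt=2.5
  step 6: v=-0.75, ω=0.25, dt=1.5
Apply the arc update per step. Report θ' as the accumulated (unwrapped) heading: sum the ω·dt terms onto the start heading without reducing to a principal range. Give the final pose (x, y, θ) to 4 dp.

(-0.2374, -7.9047, -4.6958)

step 1: θ'=-1.0708 (R=-3.5000) → pose (2.5715, -2.3220, -1.0708)
step 2: θ'=-1.0708 (straight) → pose (3.2907, -3.6384, -1.0708)
step 3: θ'=-3.5708 (R=-1.5000) → pose (1.3501, -5.7215, -3.5708)
step 4: θ'=-5.0708 (R=-1.0000) → pose (0.8298, -4.4614, -5.0708)
step 5: θ'=-5.0708 (straight) → pose (-0.0472, -6.8025, -5.0708)
step 6: θ'=-4.6958 (R=-3.0000) → pose (-0.2374, -7.9047, -4.6958)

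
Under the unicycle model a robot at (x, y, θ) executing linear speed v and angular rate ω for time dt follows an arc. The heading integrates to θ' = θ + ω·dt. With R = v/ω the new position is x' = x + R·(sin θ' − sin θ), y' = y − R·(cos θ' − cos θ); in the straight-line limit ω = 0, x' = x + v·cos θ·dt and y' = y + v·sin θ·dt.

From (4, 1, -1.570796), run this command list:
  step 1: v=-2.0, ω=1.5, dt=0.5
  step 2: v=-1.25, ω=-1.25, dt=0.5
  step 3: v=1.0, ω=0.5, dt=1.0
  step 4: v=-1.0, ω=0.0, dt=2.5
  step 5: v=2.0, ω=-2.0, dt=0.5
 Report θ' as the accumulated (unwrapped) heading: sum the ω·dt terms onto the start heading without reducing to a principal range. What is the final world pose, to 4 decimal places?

(2.4010, 2.6210, -1.9458)

step 1: θ'=-0.8208 (R=-1.3333) → pose (3.6423, 1.9089, -0.8208)
step 2: θ'=-1.4458 (R=1.0000) → pose (3.3817, 2.4658, -1.4458)
step 3: θ'=-0.9458 (R=2.0000) → pose (3.7442, 1.5450, -0.9458)
step 4: θ'=-0.9458 (straight) → pose (2.2815, 3.5724, -0.9458)
step 5: θ'=-1.9458 (R=-1.0000) → pose (2.4010, 2.6210, -1.9458)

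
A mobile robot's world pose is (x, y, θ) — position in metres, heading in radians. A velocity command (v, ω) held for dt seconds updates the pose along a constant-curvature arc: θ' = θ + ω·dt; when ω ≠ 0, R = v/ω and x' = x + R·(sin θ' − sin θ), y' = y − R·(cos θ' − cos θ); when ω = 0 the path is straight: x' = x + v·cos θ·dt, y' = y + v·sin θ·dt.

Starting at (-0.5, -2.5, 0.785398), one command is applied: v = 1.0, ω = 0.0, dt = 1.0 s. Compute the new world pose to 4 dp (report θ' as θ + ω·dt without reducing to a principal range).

(0.2071, -1.7929, 0.7854)

θ' = 0.7854 + 0.0·1.0 = 0.7854
ω = 0 → straight: x' = -0.5 + 1.0·cos(0.7854)·1.0 = 0.2071
y' = -2.5 + 1.0·sin(0.7854)·1.0 = -1.7929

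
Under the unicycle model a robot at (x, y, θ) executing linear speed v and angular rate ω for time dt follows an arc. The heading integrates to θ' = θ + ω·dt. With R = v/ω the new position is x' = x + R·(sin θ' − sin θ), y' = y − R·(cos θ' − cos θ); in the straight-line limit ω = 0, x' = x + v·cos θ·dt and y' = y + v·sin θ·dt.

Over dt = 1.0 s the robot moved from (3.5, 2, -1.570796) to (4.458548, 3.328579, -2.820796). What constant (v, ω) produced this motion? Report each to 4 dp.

v = -1.7500, ω = -1.2500

Δθ = -2.820796 − -1.570796 = -1.250000
ω = Δθ/dt = -1.250000/1.0 = -1.2500
R = −Δy/(cos θ' − cos θ) = 1.4000
v = R·ω = 1.4000·-1.2500 = -1.7500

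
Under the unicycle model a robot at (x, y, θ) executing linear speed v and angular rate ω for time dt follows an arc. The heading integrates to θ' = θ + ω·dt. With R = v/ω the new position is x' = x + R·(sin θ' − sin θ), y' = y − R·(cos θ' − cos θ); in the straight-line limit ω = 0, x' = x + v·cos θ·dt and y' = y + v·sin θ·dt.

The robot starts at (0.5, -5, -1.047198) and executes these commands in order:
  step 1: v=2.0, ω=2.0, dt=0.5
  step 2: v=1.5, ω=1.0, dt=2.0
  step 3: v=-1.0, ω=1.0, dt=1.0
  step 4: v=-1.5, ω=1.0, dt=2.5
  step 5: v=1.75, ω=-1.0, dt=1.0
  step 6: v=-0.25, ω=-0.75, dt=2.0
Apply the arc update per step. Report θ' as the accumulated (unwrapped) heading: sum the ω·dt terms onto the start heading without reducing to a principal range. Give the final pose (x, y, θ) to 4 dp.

step 1: θ'=-0.0472 (R=1.0000) → pose (1.3188, -5.4989, -0.0472)
step 2: θ'=1.9528 (R=1.5000) → pose (2.7815, -3.4414, 1.9528)
step 3: θ'=2.9528 (R=-1.0000) → pose (3.5217, -4.0508, 2.9528)
step 4: θ'=5.4528 (R=-1.5000) → pose (4.9105, -1.5656, 5.4528)
step 5: θ'=4.4528 (R=-1.7500) → pose (5.3101, -3.1953, 4.4528)
step 6: θ'=2.9528 (R=0.3333) → pose (5.6948, -2.9535, 2.9528)

(5.6948, -2.9535, 2.9528)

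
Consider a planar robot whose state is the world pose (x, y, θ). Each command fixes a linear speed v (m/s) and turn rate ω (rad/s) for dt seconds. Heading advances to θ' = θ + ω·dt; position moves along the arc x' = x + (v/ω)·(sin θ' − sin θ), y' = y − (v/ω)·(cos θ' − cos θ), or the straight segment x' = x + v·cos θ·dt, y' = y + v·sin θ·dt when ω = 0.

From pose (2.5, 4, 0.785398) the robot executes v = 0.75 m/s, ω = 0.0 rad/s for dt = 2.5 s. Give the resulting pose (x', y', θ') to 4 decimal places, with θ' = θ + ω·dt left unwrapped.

(3.8258, 5.3258, 0.7854)

θ' = 0.7854 + 0.0·2.5 = 0.7854
ω = 0 → straight: x' = 2.5 + 0.75·cos(0.7854)·2.5 = 3.8258
y' = 4 + 0.75·sin(0.7854)·2.5 = 5.3258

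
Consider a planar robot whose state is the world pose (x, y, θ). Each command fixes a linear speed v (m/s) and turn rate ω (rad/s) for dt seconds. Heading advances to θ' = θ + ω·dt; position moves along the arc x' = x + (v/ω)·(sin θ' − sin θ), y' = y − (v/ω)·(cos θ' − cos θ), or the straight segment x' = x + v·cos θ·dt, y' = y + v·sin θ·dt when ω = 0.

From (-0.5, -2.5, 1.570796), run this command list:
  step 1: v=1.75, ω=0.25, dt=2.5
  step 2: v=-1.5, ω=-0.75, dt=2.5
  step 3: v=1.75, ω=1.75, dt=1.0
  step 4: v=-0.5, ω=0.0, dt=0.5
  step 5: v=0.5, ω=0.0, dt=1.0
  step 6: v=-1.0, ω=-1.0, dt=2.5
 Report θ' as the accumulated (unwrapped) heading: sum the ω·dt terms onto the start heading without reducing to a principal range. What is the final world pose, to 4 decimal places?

(-3.6659, -1.2134, -0.4292)

step 1: θ'=2.1958 (R=7.0000) → pose (-1.8233, 1.5957, 2.1958)
step 2: θ'=0.3208 (R=2.0000) → pose (-2.8145, -1.4725, 0.3208)
step 3: θ'=2.0708 (R=1.0000) → pose (-2.2523, -0.0441, 2.0708)
step 4: θ'=2.0708 (straight) → pose (-2.1324, -0.2635, 2.0708)
step 5: θ'=2.0708 (straight) → pose (-2.3721, 0.1753, 2.0708)
step 6: θ'=-0.4292 (R=1.0000) → pose (-3.6659, -1.2134, -0.4292)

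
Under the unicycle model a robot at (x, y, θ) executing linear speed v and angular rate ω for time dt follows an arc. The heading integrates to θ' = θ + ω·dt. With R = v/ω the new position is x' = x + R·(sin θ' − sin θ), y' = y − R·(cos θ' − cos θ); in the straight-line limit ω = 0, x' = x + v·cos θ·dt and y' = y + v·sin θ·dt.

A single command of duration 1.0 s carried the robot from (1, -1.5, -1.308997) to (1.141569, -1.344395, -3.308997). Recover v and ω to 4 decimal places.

Δθ = -3.308997 − -1.308997 = -2.000000
ω = Δθ/dt = -2.000000/1.0 = -2.0000
R = −Δy/(cos θ' − cos θ) = 0.1250
v = R·ω = 0.1250·-2.0000 = -0.2500

v = -0.2500, ω = -2.0000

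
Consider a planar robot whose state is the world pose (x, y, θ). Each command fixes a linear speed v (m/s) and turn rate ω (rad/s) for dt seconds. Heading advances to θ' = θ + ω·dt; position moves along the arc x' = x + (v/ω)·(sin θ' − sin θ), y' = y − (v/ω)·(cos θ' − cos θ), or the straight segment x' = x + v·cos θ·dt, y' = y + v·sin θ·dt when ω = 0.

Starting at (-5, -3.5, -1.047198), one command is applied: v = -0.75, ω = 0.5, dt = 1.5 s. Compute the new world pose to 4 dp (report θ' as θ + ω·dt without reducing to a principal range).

θ' = -1.0472 + 0.5·1.5 = -0.2972
R = v/ω = -0.75/0.5 = -1.5000
x' = -5 + -1.5000·(sin -0.2972 − sin -1.0472) = -5.8598
y' = -3.5 − -1.5000·(cos -0.2972 − cos -1.0472) = -2.8158

(-5.8598, -2.8158, -0.2972)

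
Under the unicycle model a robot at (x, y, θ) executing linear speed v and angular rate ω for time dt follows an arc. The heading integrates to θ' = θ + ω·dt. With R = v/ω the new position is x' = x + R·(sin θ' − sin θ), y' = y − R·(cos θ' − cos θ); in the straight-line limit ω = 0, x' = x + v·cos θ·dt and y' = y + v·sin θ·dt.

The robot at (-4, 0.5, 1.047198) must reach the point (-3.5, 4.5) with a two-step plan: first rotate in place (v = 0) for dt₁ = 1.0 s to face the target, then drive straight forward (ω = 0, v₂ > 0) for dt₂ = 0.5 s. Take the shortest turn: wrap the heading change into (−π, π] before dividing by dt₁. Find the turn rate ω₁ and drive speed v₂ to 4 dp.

heading to target = atan2(4.5−0.5, -3.5−-4) = 1.4464
Δθ = wrap(1.4464 − 1.0472) = 0.3992; ω₁ = Δθ/dt₁ = 0.3992
distance = √((-3.5−-4)² + (4.5−0.5)²) = 4.0311; v₂ = distance/dt₂ = 8.0623

ω₁ = 0.3992, v₂ = 8.0623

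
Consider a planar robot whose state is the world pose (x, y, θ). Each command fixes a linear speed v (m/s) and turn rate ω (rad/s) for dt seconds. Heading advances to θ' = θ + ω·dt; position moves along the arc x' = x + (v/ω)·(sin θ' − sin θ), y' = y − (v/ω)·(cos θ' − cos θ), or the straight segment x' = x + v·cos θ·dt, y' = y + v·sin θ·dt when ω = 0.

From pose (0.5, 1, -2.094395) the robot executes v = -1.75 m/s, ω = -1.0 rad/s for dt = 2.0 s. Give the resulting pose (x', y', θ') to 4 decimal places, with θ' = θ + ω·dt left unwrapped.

θ' = -2.0944 + -1.0·2.0 = -4.0944
R = v/ω = -1.75/-1.0 = 1.7500
x' = 0.5 + 1.7500·(sin -4.0944 − sin -2.0944) = 3.4419
y' = 1 − 1.7500·(cos -4.0944 − cos -2.0944) = 1.1390

(3.4419, 1.1390, -4.0944)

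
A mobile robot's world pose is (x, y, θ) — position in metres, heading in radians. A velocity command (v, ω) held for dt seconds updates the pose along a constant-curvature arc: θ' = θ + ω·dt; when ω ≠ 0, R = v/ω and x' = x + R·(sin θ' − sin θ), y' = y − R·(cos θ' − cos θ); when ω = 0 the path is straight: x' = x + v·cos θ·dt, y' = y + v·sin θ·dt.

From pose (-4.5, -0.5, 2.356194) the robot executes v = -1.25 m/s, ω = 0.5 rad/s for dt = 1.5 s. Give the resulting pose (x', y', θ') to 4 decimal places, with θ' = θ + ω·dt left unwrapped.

θ' = 2.3562 + 0.5·1.5 = 3.1062
R = v/ω = -1.25/0.5 = -2.5000
x' = -4.5 + -2.5000·(sin 3.1062 − sin 2.3562) = -2.8207
y' = -0.5 − -2.5000·(cos 3.1062 − cos 2.3562) = -1.2307

(-2.8207, -1.2307, 3.1062)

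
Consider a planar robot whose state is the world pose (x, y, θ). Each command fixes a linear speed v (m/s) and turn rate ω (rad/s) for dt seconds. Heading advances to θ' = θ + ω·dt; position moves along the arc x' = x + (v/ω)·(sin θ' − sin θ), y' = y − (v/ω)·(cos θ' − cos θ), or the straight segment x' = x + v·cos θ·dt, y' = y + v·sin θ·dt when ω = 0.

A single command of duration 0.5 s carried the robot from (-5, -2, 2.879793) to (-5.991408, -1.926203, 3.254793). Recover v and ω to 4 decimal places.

v = 2.0000, ω = 0.7500

Δθ = 3.254793 − 2.879793 = 0.375000
ω = Δθ/dt = 0.375000/0.5 = 0.7500
R = Δx/(sin θ' − sin θ) = 2.6667
v = R·ω = 2.6667·0.7500 = 2.0000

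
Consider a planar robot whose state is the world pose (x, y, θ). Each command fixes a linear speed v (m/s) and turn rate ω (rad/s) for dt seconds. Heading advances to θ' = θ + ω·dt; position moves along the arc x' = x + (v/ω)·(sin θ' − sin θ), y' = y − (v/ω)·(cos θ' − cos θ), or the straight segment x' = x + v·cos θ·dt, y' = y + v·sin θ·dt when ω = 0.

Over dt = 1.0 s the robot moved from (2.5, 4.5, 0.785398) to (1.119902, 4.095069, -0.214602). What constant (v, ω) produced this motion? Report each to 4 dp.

v = -1.5000, ω = -1.0000

Δθ = -0.214602 − 0.785398 = -1.000000
ω = Δθ/dt = -1.000000/1.0 = -1.0000
R = Δx/(sin θ' − sin θ) = 1.5000
v = R·ω = 1.5000·-1.0000 = -1.5000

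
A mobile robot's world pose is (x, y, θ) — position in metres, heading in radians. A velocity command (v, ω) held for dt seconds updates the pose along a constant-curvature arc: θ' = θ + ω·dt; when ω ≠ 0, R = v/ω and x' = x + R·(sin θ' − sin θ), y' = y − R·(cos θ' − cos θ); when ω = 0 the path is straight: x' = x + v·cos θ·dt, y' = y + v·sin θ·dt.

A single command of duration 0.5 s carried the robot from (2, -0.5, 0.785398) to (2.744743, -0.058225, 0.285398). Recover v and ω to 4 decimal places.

Δθ = 0.285398 − 0.785398 = -0.500000
ω = Δθ/dt = -0.500000/0.5 = -1.0000
R = Δx/(sin θ' − sin θ) = -1.7500
v = R·ω = -1.7500·-1.0000 = 1.7500

v = 1.7500, ω = -1.0000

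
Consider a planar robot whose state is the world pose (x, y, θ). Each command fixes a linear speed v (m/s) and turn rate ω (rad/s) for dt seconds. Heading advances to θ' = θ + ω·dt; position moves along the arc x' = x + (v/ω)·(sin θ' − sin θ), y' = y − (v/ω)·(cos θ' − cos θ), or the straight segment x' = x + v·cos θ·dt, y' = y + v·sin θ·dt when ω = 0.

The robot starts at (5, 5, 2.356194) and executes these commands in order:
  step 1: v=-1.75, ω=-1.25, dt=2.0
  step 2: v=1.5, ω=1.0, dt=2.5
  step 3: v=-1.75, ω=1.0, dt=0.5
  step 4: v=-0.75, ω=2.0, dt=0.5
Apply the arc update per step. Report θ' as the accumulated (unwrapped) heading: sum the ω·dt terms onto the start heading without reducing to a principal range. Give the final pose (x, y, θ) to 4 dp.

(6.1811, 4.8045, 3.8562)

step 1: θ'=-0.1438 (R=1.4000) → pose (3.8094, 2.6245, -0.1438)
step 2: θ'=2.3562 (R=1.5000) → pose (5.0850, 5.1697, 2.3562)
step 3: θ'=2.8562 (R=-1.7500) → pose (5.8298, 4.7279, 2.8562)
step 4: θ'=3.8562 (R=-0.3750) → pose (6.1811, 4.8045, 3.8562)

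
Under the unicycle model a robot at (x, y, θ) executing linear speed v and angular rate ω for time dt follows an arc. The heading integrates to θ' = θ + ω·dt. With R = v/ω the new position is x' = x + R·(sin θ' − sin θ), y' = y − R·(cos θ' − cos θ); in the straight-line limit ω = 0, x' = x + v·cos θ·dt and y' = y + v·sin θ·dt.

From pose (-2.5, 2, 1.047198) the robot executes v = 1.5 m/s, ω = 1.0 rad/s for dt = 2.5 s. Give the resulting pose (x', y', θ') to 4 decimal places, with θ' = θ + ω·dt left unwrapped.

θ' = 1.0472 + 1.0·2.5 = 3.5472
R = v/ω = 1.5/1.0 = 1.5000
x' = -2.5 + 1.5000·(sin 3.5472 − sin 1.0472) = -4.3909
y' = 2 − 1.5000·(cos 3.5472 − cos 1.0472) = 4.1283

(-4.3909, 4.1283, 3.5472)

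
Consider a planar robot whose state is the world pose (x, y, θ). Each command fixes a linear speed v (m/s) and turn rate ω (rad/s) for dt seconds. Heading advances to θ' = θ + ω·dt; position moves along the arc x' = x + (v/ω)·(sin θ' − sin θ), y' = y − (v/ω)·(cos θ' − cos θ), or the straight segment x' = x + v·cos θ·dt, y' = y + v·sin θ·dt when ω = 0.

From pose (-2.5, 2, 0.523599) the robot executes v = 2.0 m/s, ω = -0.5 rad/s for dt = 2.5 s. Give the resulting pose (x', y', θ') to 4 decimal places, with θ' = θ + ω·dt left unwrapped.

θ' = 0.5236 + -0.5·2.5 = -0.7264
R = v/ω = 2.0/-0.5 = -4.0000
x' = -2.5 + -4.0000·(sin -0.7264 − sin 0.5236) = 2.1567
y' = 2 − -4.0000·(cos -0.7264 − cos 0.5236) = 1.5262

(2.1567, 1.5262, -0.7264)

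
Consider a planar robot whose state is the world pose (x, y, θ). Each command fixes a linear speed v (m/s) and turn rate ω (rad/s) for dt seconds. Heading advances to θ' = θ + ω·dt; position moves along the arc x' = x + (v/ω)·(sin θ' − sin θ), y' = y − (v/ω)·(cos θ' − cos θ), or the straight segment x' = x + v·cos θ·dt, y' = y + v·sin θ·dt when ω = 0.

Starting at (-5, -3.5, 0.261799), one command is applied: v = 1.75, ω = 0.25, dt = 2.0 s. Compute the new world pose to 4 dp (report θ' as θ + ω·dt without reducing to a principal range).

(-1.9802, -1.8037, 0.7618)

θ' = 0.2618 + 0.25·2.0 = 0.7618
R = v/ω = 1.75/0.25 = 7.0000
x' = -5 + 7.0000·(sin 0.7618 − sin 0.2618) = -1.9802
y' = -3.5 − 7.0000·(cos 0.7618 − cos 0.2618) = -1.8037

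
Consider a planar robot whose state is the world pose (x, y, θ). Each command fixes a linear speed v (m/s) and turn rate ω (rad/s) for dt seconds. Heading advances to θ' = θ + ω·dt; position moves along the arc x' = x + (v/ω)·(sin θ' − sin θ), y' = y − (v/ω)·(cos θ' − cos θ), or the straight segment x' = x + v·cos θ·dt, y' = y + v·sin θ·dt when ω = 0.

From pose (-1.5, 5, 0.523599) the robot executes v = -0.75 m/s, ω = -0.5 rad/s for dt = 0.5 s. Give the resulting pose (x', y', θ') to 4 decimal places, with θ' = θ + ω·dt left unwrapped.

(-1.8447, 4.8548, 0.2736)

θ' = 0.5236 + -0.5·0.5 = 0.2736
R = v/ω = -0.75/-0.5 = 1.5000
x' = -1.5 + 1.5000·(sin 0.2736 − sin 0.5236) = -1.8447
y' = 5 − 1.5000·(cos 0.2736 − cos 0.5236) = 4.8548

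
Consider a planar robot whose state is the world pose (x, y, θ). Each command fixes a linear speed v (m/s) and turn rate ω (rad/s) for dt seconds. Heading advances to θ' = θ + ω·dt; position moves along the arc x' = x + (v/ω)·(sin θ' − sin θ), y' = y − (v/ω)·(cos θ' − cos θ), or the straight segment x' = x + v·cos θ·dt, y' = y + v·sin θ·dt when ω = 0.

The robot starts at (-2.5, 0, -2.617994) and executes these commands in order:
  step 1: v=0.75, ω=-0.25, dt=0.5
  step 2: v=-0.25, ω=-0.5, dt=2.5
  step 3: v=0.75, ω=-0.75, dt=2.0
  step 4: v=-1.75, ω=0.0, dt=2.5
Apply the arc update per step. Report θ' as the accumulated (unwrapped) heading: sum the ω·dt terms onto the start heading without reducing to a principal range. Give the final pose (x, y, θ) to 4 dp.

step 1: θ'=-2.7430 (R=-3.0000) → pose (-2.8356, -0.1667, -2.7430)
step 2: θ'=-3.9930 (R=0.5000) → pose (-2.2655, -0.2981, -3.9930)
step 3: θ'=-5.4930 (R=-1.0000) → pose (-2.2237, 1.0646, -5.4930)
step 4: θ'=-5.4930 (straight) → pose (-5.3025, -2.0438, -5.4930)

(-5.3025, -2.0438, -5.4930)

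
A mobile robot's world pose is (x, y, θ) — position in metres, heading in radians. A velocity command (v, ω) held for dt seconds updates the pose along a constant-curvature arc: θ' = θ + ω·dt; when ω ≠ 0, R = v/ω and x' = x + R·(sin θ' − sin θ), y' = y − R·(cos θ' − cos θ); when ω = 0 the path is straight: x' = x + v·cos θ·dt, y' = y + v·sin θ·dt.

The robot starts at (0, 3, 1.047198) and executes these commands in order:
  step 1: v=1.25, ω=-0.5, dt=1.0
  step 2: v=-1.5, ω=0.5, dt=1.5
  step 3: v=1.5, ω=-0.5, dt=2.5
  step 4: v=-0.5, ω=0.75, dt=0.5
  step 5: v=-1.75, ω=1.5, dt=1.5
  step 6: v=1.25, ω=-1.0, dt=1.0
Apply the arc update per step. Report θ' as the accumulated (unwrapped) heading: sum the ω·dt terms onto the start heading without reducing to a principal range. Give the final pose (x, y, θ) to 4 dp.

step 1: θ'=0.5472 (R=-2.5000) → pose (0.8643, 3.8850, 0.5472)
step 2: θ'=1.2972 (R=-3.0000) → pose (-0.4632, 2.1336, 1.2972)
step 3: θ'=0.0472 (R=-3.0000) → pose (2.2837, 4.3197, 0.0472)
step 4: θ'=0.4222 (R=-0.6667) → pose (2.0419, 4.2619, 0.4222)
step 5: θ'=2.6722 (R=-1.1667) → pose (1.9923, 2.1572, 2.6722)
step 6: θ'=1.6722 (R=-1.2500) → pose (1.3141, 3.1454, 1.6722)

(1.3141, 3.1454, 1.6722)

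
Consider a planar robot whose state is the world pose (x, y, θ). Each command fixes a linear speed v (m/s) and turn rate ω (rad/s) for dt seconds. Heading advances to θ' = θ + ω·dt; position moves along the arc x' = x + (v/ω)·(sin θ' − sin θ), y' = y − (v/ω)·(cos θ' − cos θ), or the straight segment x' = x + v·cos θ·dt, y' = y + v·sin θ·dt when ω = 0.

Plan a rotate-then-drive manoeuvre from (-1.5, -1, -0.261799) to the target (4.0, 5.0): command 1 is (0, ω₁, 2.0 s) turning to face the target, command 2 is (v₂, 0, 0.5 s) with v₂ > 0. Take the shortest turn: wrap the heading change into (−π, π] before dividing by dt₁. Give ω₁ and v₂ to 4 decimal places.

ω₁ = 0.5453, v₂ = 16.2788

heading to target = atan2(5−-1, 4−-1.5) = 0.8288
Δθ = wrap(0.8288 − -0.2618) = 1.0906; ω₁ = Δθ/dt₁ = 0.5453
distance = √((4−-1.5)² + (5−-1)²) = 8.1394; v₂ = distance/dt₂ = 16.2788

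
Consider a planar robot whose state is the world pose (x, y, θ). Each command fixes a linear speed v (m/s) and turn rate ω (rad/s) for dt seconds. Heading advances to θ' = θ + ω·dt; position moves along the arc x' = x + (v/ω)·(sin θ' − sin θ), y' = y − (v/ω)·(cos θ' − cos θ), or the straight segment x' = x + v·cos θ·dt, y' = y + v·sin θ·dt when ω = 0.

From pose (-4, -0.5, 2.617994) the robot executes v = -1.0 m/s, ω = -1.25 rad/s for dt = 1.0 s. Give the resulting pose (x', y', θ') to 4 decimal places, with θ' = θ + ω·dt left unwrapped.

θ' = 2.6180 + -1.25·1.0 = 1.3680
R = v/ω = -1.0/-1.25 = 0.8000
x' = -4 + 0.8000·(sin 1.3680 − sin 2.6180) = -3.6164
y' = -0.5 − 0.8000·(cos 1.3680 − cos 2.6180) = -1.3540

(-3.6164, -1.3540, 1.3680)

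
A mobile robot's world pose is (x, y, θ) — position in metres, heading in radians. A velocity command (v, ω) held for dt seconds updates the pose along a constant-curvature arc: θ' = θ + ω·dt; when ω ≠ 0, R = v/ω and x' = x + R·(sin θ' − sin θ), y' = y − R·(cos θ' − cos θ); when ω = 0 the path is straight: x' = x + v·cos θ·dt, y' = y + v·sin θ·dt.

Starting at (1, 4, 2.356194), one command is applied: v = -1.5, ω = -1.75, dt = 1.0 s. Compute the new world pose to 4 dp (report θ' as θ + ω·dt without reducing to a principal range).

θ' = 2.3562 + -1.75·1.0 = 0.6062
R = v/ω = -1.5/-1.75 = 0.8571
x' = 1 + 0.8571·(sin 0.6062 − sin 2.3562) = 0.8823
y' = 4 − 0.8571·(cos 0.6062 − cos 2.3562) = 2.6895

(0.8823, 2.6895, 0.6062)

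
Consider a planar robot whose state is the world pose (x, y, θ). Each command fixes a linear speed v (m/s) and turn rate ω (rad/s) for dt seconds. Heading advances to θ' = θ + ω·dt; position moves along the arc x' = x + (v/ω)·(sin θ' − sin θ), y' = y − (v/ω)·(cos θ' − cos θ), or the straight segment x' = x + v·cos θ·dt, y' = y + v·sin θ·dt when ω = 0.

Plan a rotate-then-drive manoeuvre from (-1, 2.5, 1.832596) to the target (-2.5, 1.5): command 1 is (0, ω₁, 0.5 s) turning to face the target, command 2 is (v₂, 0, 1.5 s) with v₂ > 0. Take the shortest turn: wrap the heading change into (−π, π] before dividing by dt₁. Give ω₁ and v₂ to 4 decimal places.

heading to target = atan2(1.5−2.5, -2.5−-1) = -2.5536
Δθ = wrap(-2.5536 − 1.8326) = 1.8970; ω₁ = Δθ/dt₁ = 3.7940
distance = √((-2.5−-1)² + (1.5−2.5)²) = 1.8028; v₂ = distance/dt₂ = 1.2019

ω₁ = 3.7940, v₂ = 1.2019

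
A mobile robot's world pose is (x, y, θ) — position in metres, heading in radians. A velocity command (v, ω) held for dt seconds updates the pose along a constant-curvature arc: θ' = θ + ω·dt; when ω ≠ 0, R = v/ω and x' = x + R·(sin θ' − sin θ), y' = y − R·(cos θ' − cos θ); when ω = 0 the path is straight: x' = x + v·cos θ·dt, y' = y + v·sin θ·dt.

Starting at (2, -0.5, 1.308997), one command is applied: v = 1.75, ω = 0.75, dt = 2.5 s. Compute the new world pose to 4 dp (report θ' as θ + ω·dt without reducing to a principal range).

(-0.3527, 2.4351, 3.1840)

θ' = 1.3090 + 0.75·2.5 = 3.1840
R = v/ω = 1.75/0.75 = 2.3333
x' = 2 + 2.3333·(sin 3.1840 − sin 1.3090) = -0.3527
y' = -0.5 − 2.3333·(cos 3.1840 − cos 1.3090) = 2.4351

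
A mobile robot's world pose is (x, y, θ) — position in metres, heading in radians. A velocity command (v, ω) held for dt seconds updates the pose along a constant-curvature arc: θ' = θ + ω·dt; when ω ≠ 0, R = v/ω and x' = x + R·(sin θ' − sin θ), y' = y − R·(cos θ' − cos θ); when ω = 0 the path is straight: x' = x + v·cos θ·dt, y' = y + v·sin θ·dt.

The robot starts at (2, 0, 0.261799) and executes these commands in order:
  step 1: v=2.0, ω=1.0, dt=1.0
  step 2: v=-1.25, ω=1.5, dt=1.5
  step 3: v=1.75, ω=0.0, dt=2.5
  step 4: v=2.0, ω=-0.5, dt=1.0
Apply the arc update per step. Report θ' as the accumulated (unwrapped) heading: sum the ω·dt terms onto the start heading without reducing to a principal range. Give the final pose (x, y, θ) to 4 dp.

(-1.5605, -1.5269, 3.0118)

step 1: θ'=1.2618 (R=2.0000) → pose (3.3876, 1.3236, 1.2618)
step 2: θ'=3.5118 (R=-0.8333) → pose (4.4830, 0.2933, 3.5118)
step 3: θ'=3.5118 (straight) → pose (0.4044, -1.2896, 3.5118)
step 4: θ'=3.0118 (R=-4.0000) → pose (-1.5605, -1.5269, 3.0118)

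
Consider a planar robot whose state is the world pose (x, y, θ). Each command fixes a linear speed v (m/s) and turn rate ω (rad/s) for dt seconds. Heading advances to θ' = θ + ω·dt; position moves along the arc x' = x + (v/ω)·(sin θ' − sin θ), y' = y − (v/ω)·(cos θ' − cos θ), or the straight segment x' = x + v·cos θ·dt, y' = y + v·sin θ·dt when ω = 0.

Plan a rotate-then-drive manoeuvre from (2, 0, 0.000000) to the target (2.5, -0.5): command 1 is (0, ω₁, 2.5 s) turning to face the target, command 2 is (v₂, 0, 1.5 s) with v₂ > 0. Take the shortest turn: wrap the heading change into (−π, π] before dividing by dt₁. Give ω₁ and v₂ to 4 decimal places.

ω₁ = -0.3142, v₂ = 0.4714

heading to target = atan2(-0.5−0, 2.5−2) = -0.7854
Δθ = wrap(-0.7854 − 0.0000) = -0.7854; ω₁ = Δθ/dt₁ = -0.3142
distance = √((2.5−2)² + (-0.5−0)²) = 0.7071; v₂ = distance/dt₂ = 0.4714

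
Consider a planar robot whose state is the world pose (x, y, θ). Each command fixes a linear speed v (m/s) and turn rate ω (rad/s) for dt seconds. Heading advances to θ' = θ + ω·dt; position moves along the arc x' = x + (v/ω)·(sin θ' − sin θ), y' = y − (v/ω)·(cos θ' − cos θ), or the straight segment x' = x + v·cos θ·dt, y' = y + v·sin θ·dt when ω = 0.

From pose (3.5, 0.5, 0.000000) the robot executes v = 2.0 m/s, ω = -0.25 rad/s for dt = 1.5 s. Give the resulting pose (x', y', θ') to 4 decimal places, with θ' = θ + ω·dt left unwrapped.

(6.4302, -0.0559, -0.3750)

θ' = 0.0000 + -0.25·1.5 = -0.3750
R = v/ω = 2.0/-0.25 = -8.0000
x' = 3.5 + -8.0000·(sin -0.3750 − sin 0.0000) = 6.4302
y' = 0.5 − -8.0000·(cos -0.3750 − cos 0.0000) = -0.0559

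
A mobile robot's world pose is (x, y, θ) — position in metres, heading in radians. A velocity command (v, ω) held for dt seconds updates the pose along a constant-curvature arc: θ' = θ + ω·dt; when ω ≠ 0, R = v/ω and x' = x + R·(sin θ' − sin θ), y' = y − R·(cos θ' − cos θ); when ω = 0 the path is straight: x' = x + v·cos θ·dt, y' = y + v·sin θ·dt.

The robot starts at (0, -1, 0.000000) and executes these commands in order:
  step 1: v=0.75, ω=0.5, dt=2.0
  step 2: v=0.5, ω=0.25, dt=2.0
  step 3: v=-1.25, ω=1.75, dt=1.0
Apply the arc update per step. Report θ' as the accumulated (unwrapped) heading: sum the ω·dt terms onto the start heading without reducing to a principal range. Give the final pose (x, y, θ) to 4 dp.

step 1: θ'=1.0000 (R=1.5000) → pose (1.2622, -0.3105, 1.0000)
step 2: θ'=1.5000 (R=2.0000) → pose (1.5743, 0.6287, 1.5000)
step 3: θ'=3.2500 (R=-0.7143) → pose (2.3640, -0.1319, 3.2500)

(2.3640, -0.1319, 3.2500)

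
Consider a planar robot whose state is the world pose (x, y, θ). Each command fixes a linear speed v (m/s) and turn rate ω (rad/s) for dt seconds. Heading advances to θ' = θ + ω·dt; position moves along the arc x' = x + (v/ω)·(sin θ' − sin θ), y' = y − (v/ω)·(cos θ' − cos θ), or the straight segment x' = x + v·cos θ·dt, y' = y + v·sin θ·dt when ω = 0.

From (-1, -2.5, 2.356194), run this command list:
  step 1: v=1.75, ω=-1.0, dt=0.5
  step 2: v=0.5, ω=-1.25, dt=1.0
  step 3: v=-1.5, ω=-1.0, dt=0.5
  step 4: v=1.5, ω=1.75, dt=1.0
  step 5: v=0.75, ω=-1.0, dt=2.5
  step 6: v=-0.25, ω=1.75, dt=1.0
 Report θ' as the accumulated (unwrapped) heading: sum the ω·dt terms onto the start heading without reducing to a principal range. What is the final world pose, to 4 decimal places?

(-0.2935, 0.2817, 1.1062)

step 1: θ'=1.8562 (R=-1.7500) → pose (-1.4418, -1.7553, 1.8562)
step 2: θ'=0.6062 (R=-0.4000) → pose (-1.2859, -1.3139, 0.6062)
step 3: θ'=0.1062 (R=1.5000) → pose (-1.9815, -1.5727, 0.1062)
step 4: θ'=1.8562 (R=0.8571) → pose (-1.2499, -0.4791, 1.8562)
step 5: θ'=-0.6438 (R=-0.7500) → pose (-0.0800, 0.3319, -0.6438)
step 6: θ'=1.1062 (R=-0.1429) → pose (-0.2935, 0.2817, 1.1062)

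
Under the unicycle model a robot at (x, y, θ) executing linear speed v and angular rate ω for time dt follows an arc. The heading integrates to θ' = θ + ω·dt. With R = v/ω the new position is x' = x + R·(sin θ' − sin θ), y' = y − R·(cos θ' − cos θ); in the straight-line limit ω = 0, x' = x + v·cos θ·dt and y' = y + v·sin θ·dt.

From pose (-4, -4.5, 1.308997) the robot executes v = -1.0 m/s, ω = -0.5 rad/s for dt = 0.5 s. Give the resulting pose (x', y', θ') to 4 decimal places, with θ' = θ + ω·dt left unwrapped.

θ' = 1.3090 + -0.5·0.5 = 1.0590
R = v/ω = -1.0/-0.5 = 2.0000
x' = -4 + 2.0000·(sin 1.0590 − sin 1.3090) = -4.1881
y' = -4.5 − 2.0000·(cos 1.0590 − cos 1.3090) = -4.9619

(-4.1881, -4.9619, 1.0590)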